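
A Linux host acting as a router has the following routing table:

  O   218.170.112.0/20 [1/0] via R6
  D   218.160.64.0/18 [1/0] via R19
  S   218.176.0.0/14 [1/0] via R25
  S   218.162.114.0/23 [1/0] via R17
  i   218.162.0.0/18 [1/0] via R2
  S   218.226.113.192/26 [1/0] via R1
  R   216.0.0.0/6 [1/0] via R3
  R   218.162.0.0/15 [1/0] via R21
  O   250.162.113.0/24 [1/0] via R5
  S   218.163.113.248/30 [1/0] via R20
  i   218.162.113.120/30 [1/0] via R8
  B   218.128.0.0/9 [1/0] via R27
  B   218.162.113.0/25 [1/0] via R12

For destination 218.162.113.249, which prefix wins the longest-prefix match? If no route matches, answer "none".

218.162.0.0/15

Entries matching 218.162.113.249:
  216.0.0.0/6 (216.0.0.0 - 219.255.255.255)
  218.128.0.0/9 (218.128.0.0 - 218.255.255.255)
  218.162.0.0/15 (218.162.0.0 - 218.163.255.255)
Most specific is 218.162.0.0/15.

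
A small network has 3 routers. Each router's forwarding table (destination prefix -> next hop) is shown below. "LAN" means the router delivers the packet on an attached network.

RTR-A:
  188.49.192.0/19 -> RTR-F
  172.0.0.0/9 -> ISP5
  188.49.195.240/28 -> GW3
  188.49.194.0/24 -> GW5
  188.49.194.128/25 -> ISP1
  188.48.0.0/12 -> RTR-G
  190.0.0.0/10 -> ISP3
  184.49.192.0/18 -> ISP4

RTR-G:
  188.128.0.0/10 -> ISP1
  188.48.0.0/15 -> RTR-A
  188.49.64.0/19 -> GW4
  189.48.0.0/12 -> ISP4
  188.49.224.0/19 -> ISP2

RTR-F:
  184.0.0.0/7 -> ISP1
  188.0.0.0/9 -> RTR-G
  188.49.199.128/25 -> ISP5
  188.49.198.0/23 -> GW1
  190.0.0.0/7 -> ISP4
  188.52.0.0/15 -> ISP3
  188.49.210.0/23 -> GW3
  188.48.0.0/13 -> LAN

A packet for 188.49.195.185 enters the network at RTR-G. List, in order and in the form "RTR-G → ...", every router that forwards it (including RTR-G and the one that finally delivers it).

RTR-G → RTR-A → RTR-F

At RTR-G: longest match for 188.49.195.185 is 188.48.0.0/15 -> RTR-A
At RTR-A: longest match for 188.49.195.185 is 188.49.192.0/19 -> RTR-F
At RTR-F: longest match for 188.49.195.185 is 188.48.0.0/13 -> LAN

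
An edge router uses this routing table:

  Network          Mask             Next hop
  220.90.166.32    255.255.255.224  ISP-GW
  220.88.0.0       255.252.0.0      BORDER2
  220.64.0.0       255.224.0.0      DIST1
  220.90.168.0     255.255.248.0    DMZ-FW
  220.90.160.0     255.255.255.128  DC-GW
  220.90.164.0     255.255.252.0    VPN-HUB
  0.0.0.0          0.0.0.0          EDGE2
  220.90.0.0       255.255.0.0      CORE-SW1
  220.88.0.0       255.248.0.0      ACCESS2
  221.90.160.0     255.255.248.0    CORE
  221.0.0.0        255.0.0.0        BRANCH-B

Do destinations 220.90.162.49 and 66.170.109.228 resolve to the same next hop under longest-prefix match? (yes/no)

no

220.90.162.49: longest match 220.90.0.0/16 -> CORE-SW1
66.170.109.228: longest match 0.0.0.0/0 -> EDGE2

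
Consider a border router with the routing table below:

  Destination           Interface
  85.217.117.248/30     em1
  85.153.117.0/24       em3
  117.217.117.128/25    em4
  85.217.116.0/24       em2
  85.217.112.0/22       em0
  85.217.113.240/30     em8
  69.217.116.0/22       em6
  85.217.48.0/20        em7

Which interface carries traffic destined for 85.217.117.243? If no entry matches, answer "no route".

No entry's prefix contains 85.217.117.243; there is no default route.

no route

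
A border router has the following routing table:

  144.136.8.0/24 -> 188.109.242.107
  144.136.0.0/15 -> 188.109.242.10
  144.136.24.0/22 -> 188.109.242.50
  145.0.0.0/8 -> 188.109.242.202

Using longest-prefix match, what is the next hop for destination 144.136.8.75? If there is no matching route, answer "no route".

188.109.242.107

Routes whose prefix contains 144.136.8.75:
  144.136.0.0/15 (144.136.0.0 - 144.137.255.255) -> 188.109.242.10
  144.136.8.0/24 (144.136.8.0 - 144.136.8.255) -> 188.109.242.107
Longest matching prefix is /24 -> next hop 188.109.242.107.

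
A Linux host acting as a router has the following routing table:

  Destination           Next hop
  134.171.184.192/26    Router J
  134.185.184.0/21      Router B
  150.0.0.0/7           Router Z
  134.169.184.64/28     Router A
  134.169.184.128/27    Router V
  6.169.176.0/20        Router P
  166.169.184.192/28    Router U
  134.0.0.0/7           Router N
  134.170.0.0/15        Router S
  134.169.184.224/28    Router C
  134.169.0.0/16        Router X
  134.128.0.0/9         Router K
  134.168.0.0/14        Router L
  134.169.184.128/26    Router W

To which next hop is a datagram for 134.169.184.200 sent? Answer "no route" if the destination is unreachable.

Router X

Routes whose prefix contains 134.169.184.200:
  134.0.0.0/7 (134.0.0.0 - 135.255.255.255) -> Router N
  134.128.0.0/9 (134.128.0.0 - 134.255.255.255) -> Router K
  134.168.0.0/14 (134.168.0.0 - 134.171.255.255) -> Router L
  134.169.0.0/16 (134.169.0.0 - 134.169.255.255) -> Router X
More-specific entries that do NOT match:
  134.169.184.64/28 (134.169.184.64 - 134.169.184.79) does not contain 134.169.184.200
  166.169.184.192/28 (166.169.184.192 - 166.169.184.207) does not contain 134.169.184.200
  134.169.184.224/28 (134.169.184.224 - 134.169.184.239) does not contain 134.169.184.200
  134.169.184.128/27 (134.169.184.128 - 134.169.184.159) does not contain 134.169.184.200
  134.171.184.192/26 (134.171.184.192 - 134.171.184.255) does not contain 134.169.184.200
  134.169.184.128/26 (134.169.184.128 - 134.169.184.191) does not contain 134.169.184.200
  134.185.184.0/21 (134.185.184.0 - 134.185.191.255) does not contain 134.169.184.200
  6.169.176.0/20 (6.169.176.0 - 6.169.191.255) does not contain 134.169.184.200
Longest matching prefix is /16 -> next hop Router X.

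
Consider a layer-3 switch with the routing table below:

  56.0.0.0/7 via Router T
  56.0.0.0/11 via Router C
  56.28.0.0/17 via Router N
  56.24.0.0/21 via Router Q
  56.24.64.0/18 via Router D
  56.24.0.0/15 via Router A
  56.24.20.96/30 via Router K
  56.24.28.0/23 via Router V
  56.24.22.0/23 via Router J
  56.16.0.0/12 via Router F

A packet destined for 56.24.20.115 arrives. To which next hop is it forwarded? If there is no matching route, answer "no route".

Routes whose prefix contains 56.24.20.115:
  56.0.0.0/7 (56.0.0.0 - 57.255.255.255) -> Router T
  56.0.0.0/11 (56.0.0.0 - 56.31.255.255) -> Router C
  56.16.0.0/12 (56.16.0.0 - 56.31.255.255) -> Router F
  56.24.0.0/15 (56.24.0.0 - 56.25.255.255) -> Router A
More-specific entries that do NOT match:
  56.24.20.96/30 (56.24.20.96 - 56.24.20.99) does not contain 56.24.20.115
  56.24.28.0/23 (56.24.28.0 - 56.24.29.255) does not contain 56.24.20.115
  56.24.22.0/23 (56.24.22.0 - 56.24.23.255) does not contain 56.24.20.115
  56.24.0.0/21 (56.24.0.0 - 56.24.7.255) does not contain 56.24.20.115
  56.24.64.0/18 (56.24.64.0 - 56.24.127.255) does not contain 56.24.20.115
  56.28.0.0/17 (56.28.0.0 - 56.28.127.255) does not contain 56.24.20.115
Longest matching prefix is /15 -> next hop Router A.

Router A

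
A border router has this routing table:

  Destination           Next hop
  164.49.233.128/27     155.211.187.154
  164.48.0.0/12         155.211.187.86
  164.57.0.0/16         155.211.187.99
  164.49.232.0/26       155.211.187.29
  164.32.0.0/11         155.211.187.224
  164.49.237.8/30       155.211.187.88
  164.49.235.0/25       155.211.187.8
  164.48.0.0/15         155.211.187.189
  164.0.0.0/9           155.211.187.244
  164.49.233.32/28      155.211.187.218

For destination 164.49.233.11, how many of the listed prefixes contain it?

4

Prefixes containing 164.49.233.11:
  164.0.0.0/9 (164.0.0.0 - 164.127.255.255)
  164.32.0.0/11 (164.32.0.0 - 164.63.255.255)
  164.48.0.0/12 (164.48.0.0 - 164.63.255.255)
  164.48.0.0/15 (164.48.0.0 - 164.49.255.255)
Total matching entries: 4.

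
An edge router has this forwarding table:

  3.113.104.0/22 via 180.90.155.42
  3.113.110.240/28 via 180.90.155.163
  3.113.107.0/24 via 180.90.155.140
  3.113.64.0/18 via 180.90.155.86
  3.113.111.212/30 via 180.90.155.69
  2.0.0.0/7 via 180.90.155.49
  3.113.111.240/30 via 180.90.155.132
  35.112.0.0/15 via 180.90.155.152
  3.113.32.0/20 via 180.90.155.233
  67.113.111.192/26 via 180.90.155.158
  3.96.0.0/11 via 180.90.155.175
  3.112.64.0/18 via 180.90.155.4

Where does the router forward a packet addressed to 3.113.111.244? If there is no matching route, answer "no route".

180.90.155.86

Routes whose prefix contains 3.113.111.244:
  2.0.0.0/7 (2.0.0.0 - 3.255.255.255) -> 180.90.155.49
  3.96.0.0/11 (3.96.0.0 - 3.127.255.255) -> 180.90.155.175
  3.113.64.0/18 (3.113.64.0 - 3.113.127.255) -> 180.90.155.86
More-specific entries that do NOT match:
  3.113.111.212/30 (3.113.111.212 - 3.113.111.215) does not contain 3.113.111.244
  3.113.111.240/30 (3.113.111.240 - 3.113.111.243) does not contain 3.113.111.244
  3.113.110.240/28 (3.113.110.240 - 3.113.110.255) does not contain 3.113.111.244
  67.113.111.192/26 (67.113.111.192 - 67.113.111.255) does not contain 3.113.111.244
  3.113.107.0/24 (3.113.107.0 - 3.113.107.255) does not contain 3.113.111.244
  3.113.104.0/22 (3.113.104.0 - 3.113.107.255) does not contain 3.113.111.244
  3.113.32.0/20 (3.113.32.0 - 3.113.47.255) does not contain 3.113.111.244
Longest matching prefix is /18 -> next hop 180.90.155.86.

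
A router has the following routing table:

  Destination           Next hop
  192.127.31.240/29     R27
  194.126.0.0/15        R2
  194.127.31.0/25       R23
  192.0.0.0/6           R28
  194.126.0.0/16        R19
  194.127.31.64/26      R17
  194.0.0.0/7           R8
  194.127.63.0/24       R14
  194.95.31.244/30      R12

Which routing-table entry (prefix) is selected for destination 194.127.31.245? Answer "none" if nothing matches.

194.126.0.0/15

Entries matching 194.127.31.245:
  192.0.0.0/6 (192.0.0.0 - 195.255.255.255)
  194.0.0.0/7 (194.0.0.0 - 195.255.255.255)
  194.126.0.0/15 (194.126.0.0 - 194.127.255.255)
Most specific is 194.126.0.0/15.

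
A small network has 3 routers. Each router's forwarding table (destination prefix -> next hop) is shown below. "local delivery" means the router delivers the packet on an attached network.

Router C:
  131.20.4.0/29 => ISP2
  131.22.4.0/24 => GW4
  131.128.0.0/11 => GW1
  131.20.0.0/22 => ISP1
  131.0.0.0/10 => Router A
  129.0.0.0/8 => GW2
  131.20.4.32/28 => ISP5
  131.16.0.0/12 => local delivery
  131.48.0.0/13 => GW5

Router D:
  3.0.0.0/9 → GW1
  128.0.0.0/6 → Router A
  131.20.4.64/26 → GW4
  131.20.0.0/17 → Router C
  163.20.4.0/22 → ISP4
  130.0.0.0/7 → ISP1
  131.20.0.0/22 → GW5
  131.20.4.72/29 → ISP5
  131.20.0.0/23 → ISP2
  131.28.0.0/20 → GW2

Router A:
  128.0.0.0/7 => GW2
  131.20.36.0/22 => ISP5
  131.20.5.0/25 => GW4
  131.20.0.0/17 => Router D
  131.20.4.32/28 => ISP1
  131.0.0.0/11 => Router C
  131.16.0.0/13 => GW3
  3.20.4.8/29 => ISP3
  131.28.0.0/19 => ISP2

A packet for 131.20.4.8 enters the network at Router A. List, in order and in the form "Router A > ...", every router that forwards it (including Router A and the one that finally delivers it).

At Router A: longest match for 131.20.4.8 is 131.20.0.0/17 -> Router D
At Router D: longest match for 131.20.4.8 is 131.20.0.0/17 -> Router C
At Router C: longest match for 131.20.4.8 is 131.16.0.0/12 -> local delivery

Router A > Router D > Router C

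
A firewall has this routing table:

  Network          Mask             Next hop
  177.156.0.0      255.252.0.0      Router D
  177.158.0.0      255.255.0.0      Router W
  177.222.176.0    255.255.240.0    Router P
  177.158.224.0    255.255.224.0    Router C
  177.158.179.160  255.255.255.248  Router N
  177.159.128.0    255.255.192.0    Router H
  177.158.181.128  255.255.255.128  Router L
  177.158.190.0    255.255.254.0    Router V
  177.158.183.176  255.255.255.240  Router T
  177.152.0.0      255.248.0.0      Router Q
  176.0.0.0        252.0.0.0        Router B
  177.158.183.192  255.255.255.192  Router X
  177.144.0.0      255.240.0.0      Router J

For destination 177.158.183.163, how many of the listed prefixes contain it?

5

Prefixes containing 177.158.183.163:
  176.0.0.0/6 (176.0.0.0 - 179.255.255.255)
  177.144.0.0/12 (177.144.0.0 - 177.159.255.255)
  177.152.0.0/13 (177.152.0.0 - 177.159.255.255)
  177.156.0.0/14 (177.156.0.0 - 177.159.255.255)
  177.158.0.0/16 (177.158.0.0 - 177.158.255.255)
Total matching entries: 5.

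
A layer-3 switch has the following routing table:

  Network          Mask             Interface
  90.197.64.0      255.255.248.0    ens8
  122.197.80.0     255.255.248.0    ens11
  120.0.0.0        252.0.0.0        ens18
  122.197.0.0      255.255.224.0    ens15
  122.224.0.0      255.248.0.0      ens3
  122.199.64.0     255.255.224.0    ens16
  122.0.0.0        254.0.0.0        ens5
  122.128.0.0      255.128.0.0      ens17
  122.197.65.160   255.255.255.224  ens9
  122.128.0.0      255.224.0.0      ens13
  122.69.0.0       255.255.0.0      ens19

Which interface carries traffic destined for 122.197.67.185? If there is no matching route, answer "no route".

Routes whose prefix contains 122.197.67.185:
  120.0.0.0/6 (120.0.0.0 - 123.255.255.255) -> ens18
  122.0.0.0/7 (122.0.0.0 - 123.255.255.255) -> ens5
  122.128.0.0/9 (122.128.0.0 - 122.255.255.255) -> ens17
More-specific entries that do NOT match:
  122.197.65.160/27 (122.197.65.160 - 122.197.65.191) does not contain 122.197.67.185
  90.197.64.0/21 (90.197.64.0 - 90.197.71.255) does not contain 122.197.67.185
  122.197.80.0/21 (122.197.80.0 - 122.197.87.255) does not contain 122.197.67.185
  122.197.0.0/19 (122.197.0.0 - 122.197.31.255) does not contain 122.197.67.185
  122.199.64.0/19 (122.199.64.0 - 122.199.95.255) does not contain 122.197.67.185
  122.69.0.0/16 (122.69.0.0 - 122.69.255.255) does not contain 122.197.67.185
  122.224.0.0/13 (122.224.0.0 - 122.231.255.255) does not contain 122.197.67.185
  122.128.0.0/11 (122.128.0.0 - 122.159.255.255) does not contain 122.197.67.185
Longest matching prefix is /9 -> interface ens17.

ens17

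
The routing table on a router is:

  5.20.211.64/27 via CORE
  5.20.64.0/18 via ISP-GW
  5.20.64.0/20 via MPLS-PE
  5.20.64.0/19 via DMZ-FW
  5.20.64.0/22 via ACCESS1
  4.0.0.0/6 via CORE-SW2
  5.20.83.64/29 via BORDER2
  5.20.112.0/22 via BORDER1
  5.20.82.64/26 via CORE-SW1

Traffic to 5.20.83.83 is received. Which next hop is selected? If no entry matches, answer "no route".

Routes whose prefix contains 5.20.83.83:
  4.0.0.0/6 (4.0.0.0 - 7.255.255.255) -> CORE-SW2
  5.20.64.0/18 (5.20.64.0 - 5.20.127.255) -> ISP-GW
  5.20.64.0/19 (5.20.64.0 - 5.20.95.255) -> DMZ-FW
More-specific entries that do NOT match:
  5.20.83.64/29 (5.20.83.64 - 5.20.83.71) does not contain 5.20.83.83
  5.20.211.64/27 (5.20.211.64 - 5.20.211.95) does not contain 5.20.83.83
  5.20.82.64/26 (5.20.82.64 - 5.20.82.127) does not contain 5.20.83.83
  5.20.64.0/22 (5.20.64.0 - 5.20.67.255) does not contain 5.20.83.83
  5.20.112.0/22 (5.20.112.0 - 5.20.115.255) does not contain 5.20.83.83
  5.20.64.0/20 (5.20.64.0 - 5.20.79.255) does not contain 5.20.83.83
Longest matching prefix is /19 -> next hop DMZ-FW.

DMZ-FW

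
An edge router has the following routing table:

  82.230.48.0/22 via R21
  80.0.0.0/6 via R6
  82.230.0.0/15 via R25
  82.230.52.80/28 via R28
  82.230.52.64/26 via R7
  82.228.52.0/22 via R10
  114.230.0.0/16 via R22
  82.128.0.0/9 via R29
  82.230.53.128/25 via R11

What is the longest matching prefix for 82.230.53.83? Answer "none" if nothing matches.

Entries matching 82.230.53.83:
  80.0.0.0/6 (80.0.0.0 - 83.255.255.255)
  82.128.0.0/9 (82.128.0.0 - 82.255.255.255)
  82.230.0.0/15 (82.230.0.0 - 82.231.255.255)
Most specific is 82.230.0.0/15.

82.230.0.0/15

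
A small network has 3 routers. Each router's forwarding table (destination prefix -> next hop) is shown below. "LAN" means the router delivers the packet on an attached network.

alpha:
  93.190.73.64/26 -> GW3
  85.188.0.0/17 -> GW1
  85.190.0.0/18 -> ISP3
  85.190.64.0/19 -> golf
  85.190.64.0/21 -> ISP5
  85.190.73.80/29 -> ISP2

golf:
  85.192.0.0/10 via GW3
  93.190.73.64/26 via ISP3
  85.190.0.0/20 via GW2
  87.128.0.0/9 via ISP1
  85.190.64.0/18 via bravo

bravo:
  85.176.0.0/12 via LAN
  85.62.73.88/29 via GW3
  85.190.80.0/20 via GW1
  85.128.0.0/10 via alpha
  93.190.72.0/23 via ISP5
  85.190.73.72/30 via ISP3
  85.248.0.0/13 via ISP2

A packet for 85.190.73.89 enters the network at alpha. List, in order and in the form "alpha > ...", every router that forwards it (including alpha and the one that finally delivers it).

At alpha: longest match for 85.190.73.89 is 85.190.64.0/19 -> golf
At golf: longest match for 85.190.73.89 is 85.190.64.0/18 -> bravo
At bravo: longest match for 85.190.73.89 is 85.176.0.0/12 -> LAN

alpha > golf > bravo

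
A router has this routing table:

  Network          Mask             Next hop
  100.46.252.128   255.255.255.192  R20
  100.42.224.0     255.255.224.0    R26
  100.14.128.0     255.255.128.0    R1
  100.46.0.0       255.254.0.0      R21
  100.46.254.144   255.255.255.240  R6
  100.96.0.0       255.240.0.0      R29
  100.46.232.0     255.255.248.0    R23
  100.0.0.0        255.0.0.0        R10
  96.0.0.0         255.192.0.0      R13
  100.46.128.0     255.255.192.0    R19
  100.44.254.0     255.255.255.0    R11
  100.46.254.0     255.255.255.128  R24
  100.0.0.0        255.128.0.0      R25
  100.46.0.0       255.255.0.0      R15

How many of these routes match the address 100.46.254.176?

Prefixes containing 100.46.254.176:
  100.0.0.0/8 (100.0.0.0 - 100.255.255.255)
  100.0.0.0/9 (100.0.0.0 - 100.127.255.255)
  100.46.0.0/15 (100.46.0.0 - 100.47.255.255)
  100.46.0.0/16 (100.46.0.0 - 100.46.255.255)
Total matching entries: 4.

4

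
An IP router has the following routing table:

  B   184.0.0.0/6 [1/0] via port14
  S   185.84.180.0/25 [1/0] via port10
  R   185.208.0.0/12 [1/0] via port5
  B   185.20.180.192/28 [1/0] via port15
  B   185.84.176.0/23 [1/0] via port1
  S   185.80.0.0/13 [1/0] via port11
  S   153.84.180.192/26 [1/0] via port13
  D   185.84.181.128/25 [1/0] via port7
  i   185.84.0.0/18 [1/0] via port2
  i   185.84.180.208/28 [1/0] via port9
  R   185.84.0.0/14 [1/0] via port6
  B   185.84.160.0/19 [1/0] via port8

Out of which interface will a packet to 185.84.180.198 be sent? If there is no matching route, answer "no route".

port8

Routes whose prefix contains 185.84.180.198:
  184.0.0.0/6 (184.0.0.0 - 187.255.255.255) -> port14
  185.80.0.0/13 (185.80.0.0 - 185.87.255.255) -> port11
  185.84.0.0/14 (185.84.0.0 - 185.87.255.255) -> port6
  185.84.160.0/19 (185.84.160.0 - 185.84.191.255) -> port8
More-specific entries that do NOT match:
  185.20.180.192/28 (185.20.180.192 - 185.20.180.207) does not contain 185.84.180.198
  185.84.180.208/28 (185.84.180.208 - 185.84.180.223) does not contain 185.84.180.198
  153.84.180.192/26 (153.84.180.192 - 153.84.180.255) does not contain 185.84.180.198
  185.84.180.0/25 (185.84.180.0 - 185.84.180.127) does not contain 185.84.180.198
  185.84.181.128/25 (185.84.181.128 - 185.84.181.255) does not contain 185.84.180.198
  185.84.176.0/23 (185.84.176.0 - 185.84.177.255) does not contain 185.84.180.198
Longest matching prefix is /19 -> interface port8.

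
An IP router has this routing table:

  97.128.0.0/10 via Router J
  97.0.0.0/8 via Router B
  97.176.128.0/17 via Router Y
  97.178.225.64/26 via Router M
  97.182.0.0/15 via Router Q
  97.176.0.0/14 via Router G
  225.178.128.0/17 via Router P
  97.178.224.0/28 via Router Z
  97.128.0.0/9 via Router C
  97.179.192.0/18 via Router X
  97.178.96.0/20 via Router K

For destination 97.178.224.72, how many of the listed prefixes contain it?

Prefixes containing 97.178.224.72:
  97.0.0.0/8 (97.0.0.0 - 97.255.255.255)
  97.128.0.0/9 (97.128.0.0 - 97.255.255.255)
  97.128.0.0/10 (97.128.0.0 - 97.191.255.255)
  97.176.0.0/14 (97.176.0.0 - 97.179.255.255)
Total matching entries: 4.

4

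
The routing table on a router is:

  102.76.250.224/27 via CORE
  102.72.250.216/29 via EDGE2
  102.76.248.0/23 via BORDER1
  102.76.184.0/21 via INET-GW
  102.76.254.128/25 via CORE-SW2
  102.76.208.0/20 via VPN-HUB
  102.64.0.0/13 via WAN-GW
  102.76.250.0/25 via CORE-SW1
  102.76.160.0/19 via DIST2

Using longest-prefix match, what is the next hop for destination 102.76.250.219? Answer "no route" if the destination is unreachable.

no route

No entry's prefix contains 102.76.250.219; there is no default route.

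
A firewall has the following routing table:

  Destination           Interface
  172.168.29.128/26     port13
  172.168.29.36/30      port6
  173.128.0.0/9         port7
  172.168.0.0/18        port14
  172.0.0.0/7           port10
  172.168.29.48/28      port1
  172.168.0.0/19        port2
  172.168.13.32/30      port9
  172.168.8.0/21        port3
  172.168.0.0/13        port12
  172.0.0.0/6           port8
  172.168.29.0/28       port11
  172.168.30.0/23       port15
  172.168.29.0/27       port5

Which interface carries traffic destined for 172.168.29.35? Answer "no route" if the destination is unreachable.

Routes whose prefix contains 172.168.29.35:
  172.0.0.0/6 (172.0.0.0 - 175.255.255.255) -> port8
  172.0.0.0/7 (172.0.0.0 - 173.255.255.255) -> port10
  172.168.0.0/13 (172.168.0.0 - 172.175.255.255) -> port12
  172.168.0.0/18 (172.168.0.0 - 172.168.63.255) -> port14
  172.168.0.0/19 (172.168.0.0 - 172.168.31.255) -> port2
More-specific entries that do NOT match:
  172.168.29.36/30 (172.168.29.36 - 172.168.29.39) does not contain 172.168.29.35
  172.168.13.32/30 (172.168.13.32 - 172.168.13.35) does not contain 172.168.29.35
  172.168.29.48/28 (172.168.29.48 - 172.168.29.63) does not contain 172.168.29.35
  172.168.29.0/28 (172.168.29.0 - 172.168.29.15) does not contain 172.168.29.35
  172.168.29.0/27 (172.168.29.0 - 172.168.29.31) does not contain 172.168.29.35
  172.168.29.128/26 (172.168.29.128 - 172.168.29.191) does not contain 172.168.29.35
  172.168.30.0/23 (172.168.30.0 - 172.168.31.255) does not contain 172.168.29.35
  172.168.8.0/21 (172.168.8.0 - 172.168.15.255) does not contain 172.168.29.35
Longest matching prefix is /19 -> interface port2.

port2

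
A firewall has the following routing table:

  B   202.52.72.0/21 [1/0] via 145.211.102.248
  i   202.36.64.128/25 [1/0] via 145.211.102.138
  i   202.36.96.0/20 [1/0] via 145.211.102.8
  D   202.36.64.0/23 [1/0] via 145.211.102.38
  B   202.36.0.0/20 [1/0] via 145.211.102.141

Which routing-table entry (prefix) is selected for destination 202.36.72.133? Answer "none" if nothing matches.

202.36.72.133 is outside every listed prefix and there is no default route.

none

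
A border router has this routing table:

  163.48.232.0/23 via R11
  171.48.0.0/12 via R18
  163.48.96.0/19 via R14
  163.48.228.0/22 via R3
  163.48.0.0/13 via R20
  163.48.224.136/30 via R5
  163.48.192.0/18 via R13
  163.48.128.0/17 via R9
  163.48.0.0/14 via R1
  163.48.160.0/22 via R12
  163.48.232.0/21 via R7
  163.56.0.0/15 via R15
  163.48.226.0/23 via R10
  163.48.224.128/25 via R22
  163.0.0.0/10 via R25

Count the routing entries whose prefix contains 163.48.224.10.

Prefixes containing 163.48.224.10:
  163.0.0.0/10 (163.0.0.0 - 163.63.255.255)
  163.48.0.0/13 (163.48.0.0 - 163.55.255.255)
  163.48.0.0/14 (163.48.0.0 - 163.51.255.255)
  163.48.128.0/17 (163.48.128.0 - 163.48.255.255)
  163.48.192.0/18 (163.48.192.0 - 163.48.255.255)
Total matching entries: 5.

5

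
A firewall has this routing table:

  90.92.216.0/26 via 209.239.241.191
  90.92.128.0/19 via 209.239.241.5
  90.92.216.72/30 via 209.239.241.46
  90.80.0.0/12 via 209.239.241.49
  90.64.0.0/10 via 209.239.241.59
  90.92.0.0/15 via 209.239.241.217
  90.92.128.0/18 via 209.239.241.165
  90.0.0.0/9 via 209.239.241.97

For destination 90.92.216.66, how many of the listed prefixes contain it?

4

Prefixes containing 90.92.216.66:
  90.0.0.0/9 (90.0.0.0 - 90.127.255.255)
  90.64.0.0/10 (90.64.0.0 - 90.127.255.255)
  90.80.0.0/12 (90.80.0.0 - 90.95.255.255)
  90.92.0.0/15 (90.92.0.0 - 90.93.255.255)
Total matching entries: 4.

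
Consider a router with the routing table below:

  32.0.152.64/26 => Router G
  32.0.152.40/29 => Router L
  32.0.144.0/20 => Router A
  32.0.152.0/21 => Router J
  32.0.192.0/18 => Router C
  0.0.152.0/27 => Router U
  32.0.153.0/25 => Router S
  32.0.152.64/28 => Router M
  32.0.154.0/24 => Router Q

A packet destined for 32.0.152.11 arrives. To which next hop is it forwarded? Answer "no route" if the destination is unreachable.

Routes whose prefix contains 32.0.152.11:
  32.0.144.0/20 (32.0.144.0 - 32.0.159.255) -> Router A
  32.0.152.0/21 (32.0.152.0 - 32.0.159.255) -> Router J
More-specific entries that do NOT match:
  32.0.152.40/29 (32.0.152.40 - 32.0.152.47) does not contain 32.0.152.11
  32.0.152.64/28 (32.0.152.64 - 32.0.152.79) does not contain 32.0.152.11
  0.0.152.0/27 (0.0.152.0 - 0.0.152.31) does not contain 32.0.152.11
  32.0.152.64/26 (32.0.152.64 - 32.0.152.127) does not contain 32.0.152.11
  32.0.153.0/25 (32.0.153.0 - 32.0.153.127) does not contain 32.0.152.11
  32.0.154.0/24 (32.0.154.0 - 32.0.154.255) does not contain 32.0.152.11
Longest matching prefix is /21 -> next hop Router J.

Router J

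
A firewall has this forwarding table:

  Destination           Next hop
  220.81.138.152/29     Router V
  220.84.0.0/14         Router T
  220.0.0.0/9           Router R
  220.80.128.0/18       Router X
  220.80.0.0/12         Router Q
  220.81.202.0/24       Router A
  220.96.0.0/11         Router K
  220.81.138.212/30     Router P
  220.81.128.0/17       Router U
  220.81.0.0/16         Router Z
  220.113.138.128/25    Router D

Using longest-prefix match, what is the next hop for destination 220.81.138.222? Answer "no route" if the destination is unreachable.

Router U

Routes whose prefix contains 220.81.138.222:
  220.0.0.0/9 (220.0.0.0 - 220.127.255.255) -> Router R
  220.80.0.0/12 (220.80.0.0 - 220.95.255.255) -> Router Q
  220.81.0.0/16 (220.81.0.0 - 220.81.255.255) -> Router Z
  220.81.128.0/17 (220.81.128.0 - 220.81.255.255) -> Router U
More-specific entries that do NOT match:
  220.81.138.212/30 (220.81.138.212 - 220.81.138.215) does not contain 220.81.138.222
  220.81.138.152/29 (220.81.138.152 - 220.81.138.159) does not contain 220.81.138.222
  220.113.138.128/25 (220.113.138.128 - 220.113.138.255) does not contain 220.81.138.222
  220.81.202.0/24 (220.81.202.0 - 220.81.202.255) does not contain 220.81.138.222
  220.80.128.0/18 (220.80.128.0 - 220.80.191.255) does not contain 220.81.138.222
Longest matching prefix is /17 -> next hop Router U.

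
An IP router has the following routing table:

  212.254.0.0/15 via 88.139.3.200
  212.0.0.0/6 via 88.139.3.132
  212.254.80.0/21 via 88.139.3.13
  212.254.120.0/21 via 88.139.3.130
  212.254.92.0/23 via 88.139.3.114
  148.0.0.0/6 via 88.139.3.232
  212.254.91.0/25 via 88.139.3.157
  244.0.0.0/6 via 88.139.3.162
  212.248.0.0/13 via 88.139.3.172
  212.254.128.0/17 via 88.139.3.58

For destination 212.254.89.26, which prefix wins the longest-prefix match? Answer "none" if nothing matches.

212.254.0.0/15

Entries matching 212.254.89.26:
  212.0.0.0/6 (212.0.0.0 - 215.255.255.255)
  212.248.0.0/13 (212.248.0.0 - 212.255.255.255)
  212.254.0.0/15 (212.254.0.0 - 212.255.255.255)
Most specific is 212.254.0.0/15.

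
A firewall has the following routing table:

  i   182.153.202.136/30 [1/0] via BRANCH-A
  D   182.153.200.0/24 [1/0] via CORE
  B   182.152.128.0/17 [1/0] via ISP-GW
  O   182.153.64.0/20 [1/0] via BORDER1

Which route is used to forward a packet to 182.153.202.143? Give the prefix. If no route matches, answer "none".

none

182.153.202.143 is outside every listed prefix and there is no default route.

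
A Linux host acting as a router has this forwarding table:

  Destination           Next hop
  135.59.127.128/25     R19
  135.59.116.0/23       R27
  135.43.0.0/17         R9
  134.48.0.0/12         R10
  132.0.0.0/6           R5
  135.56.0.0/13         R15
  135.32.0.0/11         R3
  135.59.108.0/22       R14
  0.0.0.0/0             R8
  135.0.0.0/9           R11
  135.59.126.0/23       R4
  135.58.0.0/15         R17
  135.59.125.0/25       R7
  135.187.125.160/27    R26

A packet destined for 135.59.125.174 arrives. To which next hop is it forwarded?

R17

Routes whose prefix contains 135.59.125.174:
  0.0.0.0/0 (default, matches everything) -> R8
  132.0.0.0/6 (132.0.0.0 - 135.255.255.255) -> R5
  135.0.0.0/9 (135.0.0.0 - 135.127.255.255) -> R11
  135.32.0.0/11 (135.32.0.0 - 135.63.255.255) -> R3
  135.56.0.0/13 (135.56.0.0 - 135.63.255.255) -> R15
  135.58.0.0/15 (135.58.0.0 - 135.59.255.255) -> R17
More-specific entries that do NOT match:
  135.187.125.160/27 (135.187.125.160 - 135.187.125.191) does not contain 135.59.125.174
  135.59.127.128/25 (135.59.127.128 - 135.59.127.255) does not contain 135.59.125.174
  135.59.125.0/25 (135.59.125.0 - 135.59.125.127) does not contain 135.59.125.174
  135.59.116.0/23 (135.59.116.0 - 135.59.117.255) does not contain 135.59.125.174
  135.59.126.0/23 (135.59.126.0 - 135.59.127.255) does not contain 135.59.125.174
  135.59.108.0/22 (135.59.108.0 - 135.59.111.255) does not contain 135.59.125.174
  135.43.0.0/17 (135.43.0.0 - 135.43.127.255) does not contain 135.59.125.174
Longest matching prefix is /15 -> next hop R17.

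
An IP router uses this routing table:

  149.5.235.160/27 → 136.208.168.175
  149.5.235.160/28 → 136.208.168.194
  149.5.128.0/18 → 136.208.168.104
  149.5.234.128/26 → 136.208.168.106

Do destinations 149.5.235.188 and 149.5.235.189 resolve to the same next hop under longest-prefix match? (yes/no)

149.5.235.188: longest match 149.5.235.160/27 -> 136.208.168.175
149.5.235.189: longest match 149.5.235.160/27 -> 136.208.168.175

yes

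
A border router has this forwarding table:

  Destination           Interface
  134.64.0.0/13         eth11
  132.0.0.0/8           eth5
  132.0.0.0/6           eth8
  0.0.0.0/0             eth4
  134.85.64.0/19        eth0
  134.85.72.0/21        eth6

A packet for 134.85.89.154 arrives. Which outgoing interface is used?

Routes whose prefix contains 134.85.89.154:
  0.0.0.0/0 (default, matches everything) -> eth4
  132.0.0.0/6 (132.0.0.0 - 135.255.255.255) -> eth8
  134.85.64.0/19 (134.85.64.0 - 134.85.95.255) -> eth0
More-specific entries that do NOT match:
  134.85.72.0/21 (134.85.72.0 - 134.85.79.255) does not contain 134.85.89.154
Longest matching prefix is /19 -> interface eth0.

eth0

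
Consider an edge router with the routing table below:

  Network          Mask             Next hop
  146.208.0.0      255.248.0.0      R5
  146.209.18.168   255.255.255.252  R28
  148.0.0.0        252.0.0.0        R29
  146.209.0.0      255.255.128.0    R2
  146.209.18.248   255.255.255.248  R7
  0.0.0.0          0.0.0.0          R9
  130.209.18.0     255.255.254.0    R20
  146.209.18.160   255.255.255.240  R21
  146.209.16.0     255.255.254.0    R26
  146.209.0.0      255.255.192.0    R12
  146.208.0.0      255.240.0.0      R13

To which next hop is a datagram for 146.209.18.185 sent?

Routes whose prefix contains 146.209.18.185:
  0.0.0.0/0 (default, matches everything) -> R9
  146.208.0.0/12 (146.208.0.0 - 146.223.255.255) -> R13
  146.208.0.0/13 (146.208.0.0 - 146.215.255.255) -> R5
  146.209.0.0/17 (146.209.0.0 - 146.209.127.255) -> R2
  146.209.0.0/18 (146.209.0.0 - 146.209.63.255) -> R12
More-specific entries that do NOT match:
  146.209.18.168/30 (146.209.18.168 - 146.209.18.171) does not contain 146.209.18.185
  146.209.18.248/29 (146.209.18.248 - 146.209.18.255) does not contain 146.209.18.185
  146.209.18.160/28 (146.209.18.160 - 146.209.18.175) does not contain 146.209.18.185
  130.209.18.0/23 (130.209.18.0 - 130.209.19.255) does not contain 146.209.18.185
  146.209.16.0/23 (146.209.16.0 - 146.209.17.255) does not contain 146.209.18.185
Longest matching prefix is /18 -> next hop R12.

R12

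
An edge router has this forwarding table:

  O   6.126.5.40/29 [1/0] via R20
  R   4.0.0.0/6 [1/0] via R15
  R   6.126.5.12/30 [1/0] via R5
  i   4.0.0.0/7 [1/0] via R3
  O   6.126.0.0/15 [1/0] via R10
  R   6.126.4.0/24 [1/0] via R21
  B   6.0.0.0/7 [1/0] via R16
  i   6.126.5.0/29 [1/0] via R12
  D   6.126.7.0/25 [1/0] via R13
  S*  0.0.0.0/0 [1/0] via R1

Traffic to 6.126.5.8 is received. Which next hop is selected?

R10

Routes whose prefix contains 6.126.5.8:
  0.0.0.0/0 (default, matches everything) -> R1
  4.0.0.0/6 (4.0.0.0 - 7.255.255.255) -> R15
  6.0.0.0/7 (6.0.0.0 - 7.255.255.255) -> R16
  6.126.0.0/15 (6.126.0.0 - 6.127.255.255) -> R10
More-specific entries that do NOT match:
  6.126.5.12/30 (6.126.5.12 - 6.126.5.15) does not contain 6.126.5.8
  6.126.5.40/29 (6.126.5.40 - 6.126.5.47) does not contain 6.126.5.8
  6.126.5.0/29 (6.126.5.0 - 6.126.5.7) does not contain 6.126.5.8
  6.126.7.0/25 (6.126.7.0 - 6.126.7.127) does not contain 6.126.5.8
  6.126.4.0/24 (6.126.4.0 - 6.126.4.255) does not contain 6.126.5.8
Longest matching prefix is /15 -> next hop R10.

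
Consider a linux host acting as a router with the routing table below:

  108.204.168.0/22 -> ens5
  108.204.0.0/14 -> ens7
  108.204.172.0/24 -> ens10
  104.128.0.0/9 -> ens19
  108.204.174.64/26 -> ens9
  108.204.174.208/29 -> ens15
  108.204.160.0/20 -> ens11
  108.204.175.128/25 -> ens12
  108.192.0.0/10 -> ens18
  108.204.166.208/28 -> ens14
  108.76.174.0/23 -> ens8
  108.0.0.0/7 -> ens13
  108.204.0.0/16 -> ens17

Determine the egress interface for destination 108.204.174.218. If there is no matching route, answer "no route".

ens11

Routes whose prefix contains 108.204.174.218:
  108.0.0.0/7 (108.0.0.0 - 109.255.255.255) -> ens13
  108.192.0.0/10 (108.192.0.0 - 108.255.255.255) -> ens18
  108.204.0.0/14 (108.204.0.0 - 108.207.255.255) -> ens7
  108.204.0.0/16 (108.204.0.0 - 108.204.255.255) -> ens17
  108.204.160.0/20 (108.204.160.0 - 108.204.175.255) -> ens11
More-specific entries that do NOT match:
  108.204.174.208/29 (108.204.174.208 - 108.204.174.215) does not contain 108.204.174.218
  108.204.166.208/28 (108.204.166.208 - 108.204.166.223) does not contain 108.204.174.218
  108.204.174.64/26 (108.204.174.64 - 108.204.174.127) does not contain 108.204.174.218
  108.204.175.128/25 (108.204.175.128 - 108.204.175.255) does not contain 108.204.174.218
  108.204.172.0/24 (108.204.172.0 - 108.204.172.255) does not contain 108.204.174.218
  108.76.174.0/23 (108.76.174.0 - 108.76.175.255) does not contain 108.204.174.218
  108.204.168.0/22 (108.204.168.0 - 108.204.171.255) does not contain 108.204.174.218
Longest matching prefix is /20 -> interface ens11.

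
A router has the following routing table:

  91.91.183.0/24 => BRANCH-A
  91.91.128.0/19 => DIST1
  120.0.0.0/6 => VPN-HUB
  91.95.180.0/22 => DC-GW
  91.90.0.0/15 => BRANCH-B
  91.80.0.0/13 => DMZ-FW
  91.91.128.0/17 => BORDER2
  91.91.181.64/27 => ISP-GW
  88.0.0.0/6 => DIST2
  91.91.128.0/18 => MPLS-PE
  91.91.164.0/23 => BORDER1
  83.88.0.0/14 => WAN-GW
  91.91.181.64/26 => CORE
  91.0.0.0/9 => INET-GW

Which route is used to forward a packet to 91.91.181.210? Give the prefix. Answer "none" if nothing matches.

Entries matching 91.91.181.210:
  88.0.0.0/6 (88.0.0.0 - 91.255.255.255)
  91.0.0.0/9 (91.0.0.0 - 91.127.255.255)
  91.90.0.0/15 (91.90.0.0 - 91.91.255.255)
  91.91.128.0/17 (91.91.128.0 - 91.91.255.255)
  91.91.128.0/18 (91.91.128.0 - 91.91.191.255)
Most specific is 91.91.128.0/18.

91.91.128.0/18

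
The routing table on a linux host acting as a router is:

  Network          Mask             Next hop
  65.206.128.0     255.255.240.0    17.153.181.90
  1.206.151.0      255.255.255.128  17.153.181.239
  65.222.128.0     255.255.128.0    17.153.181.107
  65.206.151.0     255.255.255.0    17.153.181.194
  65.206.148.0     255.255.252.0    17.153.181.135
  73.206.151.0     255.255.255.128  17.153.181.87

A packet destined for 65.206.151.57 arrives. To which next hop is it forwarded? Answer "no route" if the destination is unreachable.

17.153.181.194

Routes whose prefix contains 65.206.151.57:
  65.206.148.0/22 (65.206.148.0 - 65.206.151.255) -> 17.153.181.135
  65.206.151.0/24 (65.206.151.0 - 65.206.151.255) -> 17.153.181.194
More-specific entries that do NOT match:
  1.206.151.0/25 (1.206.151.0 - 1.206.151.127) does not contain 65.206.151.57
  73.206.151.0/25 (73.206.151.0 - 73.206.151.127) does not contain 65.206.151.57
Longest matching prefix is /24 -> next hop 17.153.181.194.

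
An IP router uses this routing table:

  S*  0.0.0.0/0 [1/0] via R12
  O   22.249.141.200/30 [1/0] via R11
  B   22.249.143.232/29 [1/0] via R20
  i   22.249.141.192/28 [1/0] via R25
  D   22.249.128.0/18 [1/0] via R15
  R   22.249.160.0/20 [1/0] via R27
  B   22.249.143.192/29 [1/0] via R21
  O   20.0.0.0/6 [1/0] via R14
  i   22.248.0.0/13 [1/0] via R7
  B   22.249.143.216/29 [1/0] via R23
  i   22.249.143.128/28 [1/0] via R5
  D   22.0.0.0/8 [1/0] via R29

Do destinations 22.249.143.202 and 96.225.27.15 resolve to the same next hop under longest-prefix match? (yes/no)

22.249.143.202: longest match 22.249.128.0/18 -> R15
96.225.27.15: longest match 0.0.0.0/0 -> R12

no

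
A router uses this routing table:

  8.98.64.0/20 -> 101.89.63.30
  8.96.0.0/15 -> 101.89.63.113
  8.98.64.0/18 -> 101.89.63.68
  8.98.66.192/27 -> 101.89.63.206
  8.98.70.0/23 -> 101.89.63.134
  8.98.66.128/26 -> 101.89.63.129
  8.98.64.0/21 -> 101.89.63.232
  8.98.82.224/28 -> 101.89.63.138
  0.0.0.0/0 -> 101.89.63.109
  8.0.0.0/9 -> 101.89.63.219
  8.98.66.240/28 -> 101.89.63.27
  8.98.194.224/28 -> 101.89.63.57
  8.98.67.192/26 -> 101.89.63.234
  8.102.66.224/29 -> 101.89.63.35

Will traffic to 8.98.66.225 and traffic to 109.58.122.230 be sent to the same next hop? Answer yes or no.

no

8.98.66.225: longest match 8.98.64.0/21 -> 101.89.63.232
109.58.122.230: longest match 0.0.0.0/0 -> 101.89.63.109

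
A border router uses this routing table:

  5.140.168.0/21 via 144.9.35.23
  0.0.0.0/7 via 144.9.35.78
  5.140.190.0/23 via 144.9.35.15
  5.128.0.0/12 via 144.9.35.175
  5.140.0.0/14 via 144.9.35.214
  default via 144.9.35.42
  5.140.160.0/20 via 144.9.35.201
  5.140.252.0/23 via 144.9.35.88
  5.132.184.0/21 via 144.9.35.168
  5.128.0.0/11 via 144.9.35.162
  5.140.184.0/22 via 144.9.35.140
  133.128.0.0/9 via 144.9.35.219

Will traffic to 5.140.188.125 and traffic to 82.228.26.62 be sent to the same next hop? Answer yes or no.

no

5.140.188.125: longest match 5.140.0.0/14 -> 144.9.35.214
82.228.26.62: longest match 0.0.0.0/0 -> 144.9.35.42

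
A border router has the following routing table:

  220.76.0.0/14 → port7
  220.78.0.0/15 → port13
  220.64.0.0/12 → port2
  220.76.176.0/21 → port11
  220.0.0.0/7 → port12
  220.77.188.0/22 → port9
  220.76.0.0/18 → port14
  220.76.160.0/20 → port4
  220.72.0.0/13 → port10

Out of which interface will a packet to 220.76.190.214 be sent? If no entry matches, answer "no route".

Routes whose prefix contains 220.76.190.214:
  220.0.0.0/7 (220.0.0.0 - 221.255.255.255) -> port12
  220.64.0.0/12 (220.64.0.0 - 220.79.255.255) -> port2
  220.72.0.0/13 (220.72.0.0 - 220.79.255.255) -> port10
  220.76.0.0/14 (220.76.0.0 - 220.79.255.255) -> port7
More-specific entries that do NOT match:
  220.77.188.0/22 (220.77.188.0 - 220.77.191.255) does not contain 220.76.190.214
  220.76.176.0/21 (220.76.176.0 - 220.76.183.255) does not contain 220.76.190.214
  220.76.160.0/20 (220.76.160.0 - 220.76.175.255) does not contain 220.76.190.214
  220.76.0.0/18 (220.76.0.0 - 220.76.63.255) does not contain 220.76.190.214
  220.78.0.0/15 (220.78.0.0 - 220.79.255.255) does not contain 220.76.190.214
Longest matching prefix is /14 -> interface port7.

port7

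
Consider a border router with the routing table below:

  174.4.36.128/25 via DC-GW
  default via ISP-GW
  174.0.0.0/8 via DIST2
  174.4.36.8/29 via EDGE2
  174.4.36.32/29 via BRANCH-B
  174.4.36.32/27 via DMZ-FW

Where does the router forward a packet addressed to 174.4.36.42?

Routes whose prefix contains 174.4.36.42:
  0.0.0.0/0 (default, matches everything) -> ISP-GW
  174.0.0.0/8 (174.0.0.0 - 174.255.255.255) -> DIST2
  174.4.36.32/27 (174.4.36.32 - 174.4.36.63) -> DMZ-FW
More-specific entries that do NOT match:
  174.4.36.8/29 (174.4.36.8 - 174.4.36.15) does not contain 174.4.36.42
  174.4.36.32/29 (174.4.36.32 - 174.4.36.39) does not contain 174.4.36.42
Longest matching prefix is /27 -> next hop DMZ-FW.

DMZ-FW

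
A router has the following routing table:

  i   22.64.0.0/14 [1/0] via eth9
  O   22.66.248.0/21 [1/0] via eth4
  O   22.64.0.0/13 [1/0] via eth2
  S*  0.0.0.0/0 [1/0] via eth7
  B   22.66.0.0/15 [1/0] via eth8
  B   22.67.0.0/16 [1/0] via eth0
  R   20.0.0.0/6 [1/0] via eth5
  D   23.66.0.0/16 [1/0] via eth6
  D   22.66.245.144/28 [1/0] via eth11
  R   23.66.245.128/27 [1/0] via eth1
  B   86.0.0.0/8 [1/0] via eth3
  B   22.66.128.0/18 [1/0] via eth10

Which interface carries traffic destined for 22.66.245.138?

eth8

Routes whose prefix contains 22.66.245.138:
  0.0.0.0/0 (default, matches everything) -> eth7
  20.0.0.0/6 (20.0.0.0 - 23.255.255.255) -> eth5
  22.64.0.0/13 (22.64.0.0 - 22.71.255.255) -> eth2
  22.64.0.0/14 (22.64.0.0 - 22.67.255.255) -> eth9
  22.66.0.0/15 (22.66.0.0 - 22.67.255.255) -> eth8
More-specific entries that do NOT match:
  22.66.245.144/28 (22.66.245.144 - 22.66.245.159) does not contain 22.66.245.138
  23.66.245.128/27 (23.66.245.128 - 23.66.245.159) does not contain 22.66.245.138
  22.66.248.0/21 (22.66.248.0 - 22.66.255.255) does not contain 22.66.245.138
  22.66.128.0/18 (22.66.128.0 - 22.66.191.255) does not contain 22.66.245.138
  22.67.0.0/16 (22.67.0.0 - 22.67.255.255) does not contain 22.66.245.138
  23.66.0.0/16 (23.66.0.0 - 23.66.255.255) does not contain 22.66.245.138
Longest matching prefix is /15 -> interface eth8.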